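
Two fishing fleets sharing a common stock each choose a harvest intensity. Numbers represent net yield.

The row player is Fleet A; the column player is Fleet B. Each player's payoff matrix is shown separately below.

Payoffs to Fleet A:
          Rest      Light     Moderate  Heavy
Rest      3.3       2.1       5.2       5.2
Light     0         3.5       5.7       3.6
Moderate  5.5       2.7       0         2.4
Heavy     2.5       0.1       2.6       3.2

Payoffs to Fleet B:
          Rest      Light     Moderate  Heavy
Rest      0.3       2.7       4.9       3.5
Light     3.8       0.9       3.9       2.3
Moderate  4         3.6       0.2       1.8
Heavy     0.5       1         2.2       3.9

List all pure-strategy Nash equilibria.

Mark each player's best response to every combination of opponents' strategies; a profile where every player is best-responding is a pure Nash equilibrium.
Fleet A against Rest: payoffs 3.3, 0, 5.5, 2.5 → best response Moderate.
Fleet A against Light: payoffs 2.1, 3.5, 2.7, 0.1 → best response Light.
Fleet A against Moderate: payoffs 5.2, 5.7, 0, 2.6 → best response Light.
Fleet A against Heavy: payoffs 5.2, 3.6, 2.4, 3.2 → best response Rest.
Fleet B against Rest: payoffs 0.3, 2.7, 4.9, 3.5 → best response Moderate.
Fleet B against Light: payoffs 3.8, 0.9, 3.9, 2.3 → best response Moderate.
Fleet B against Moderate: payoffs 4, 3.6, 0.2, 1.8 → best response Rest.
Fleet B against Heavy: payoffs 0.5, 1, 2.2, 3.9 → best response Heavy.
Mutual best responses: (Light, Moderate); (Moderate, Rest).

Pure-strategy Nash equilibria: (Light, Moderate), (Moderate, Rest)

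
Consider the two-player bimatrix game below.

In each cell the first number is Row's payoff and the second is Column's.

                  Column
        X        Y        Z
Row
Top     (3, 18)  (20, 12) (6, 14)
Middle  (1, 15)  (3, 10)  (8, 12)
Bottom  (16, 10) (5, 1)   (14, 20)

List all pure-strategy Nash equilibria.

Check each profile: it is a Nash equilibrium iff no player can strictly gain by switching unilaterally.
(Top, X): Row can switch to Bottom (3 → 16). Not NE.
(Top, Y): Column can switch to X (12 → 18). Not NE.
(Top, Z): Row can switch to Middle (6 → 8). Not NE.
(Middle, X): Row can switch to Top (1 → 3). Not NE.
(Middle, Y): Row can switch to Top (3 → 20). Not NE.
(Middle, Z): Row can switch to Bottom (8 → 14). Not NE.
(Bottom, X): Column can switch to Z (10 → 20). Not NE.
(Bottom, Y): Row can switch to Top (5 → 20). Not NE.
(Bottom, Z): Row gets 14, best alternative 8; Column gets 20, best alternative 10. No profitable deviation — NE.

(Bottom, Z)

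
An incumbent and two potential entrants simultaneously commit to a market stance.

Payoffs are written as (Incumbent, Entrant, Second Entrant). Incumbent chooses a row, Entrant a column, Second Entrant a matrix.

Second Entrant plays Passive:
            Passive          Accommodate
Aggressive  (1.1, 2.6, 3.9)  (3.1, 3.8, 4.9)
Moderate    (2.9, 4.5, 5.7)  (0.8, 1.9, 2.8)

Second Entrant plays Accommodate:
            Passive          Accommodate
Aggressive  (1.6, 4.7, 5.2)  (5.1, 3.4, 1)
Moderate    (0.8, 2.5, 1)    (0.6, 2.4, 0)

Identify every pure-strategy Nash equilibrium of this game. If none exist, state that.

(Aggressive, Passive, Passive): Incumbent can switch to Moderate (1.1 → 2.9). Not NE.
(Aggressive, Passive, Accommodate): Incumbent gets 1.6, best alternative 0.8; Entrant gets 4.7, best alternative 3.4; Second Entrant gets 5.2, best alternative 3.9. No profitable deviation — NE.
(Aggressive, Accommodate, Passive): Incumbent gets 3.1, best alternative 0.8; Entrant gets 3.8, best alternative 2.6; Second Entrant gets 4.9, best alternative 1. No profitable deviation — NE.
(Aggressive, Accommodate, Accommodate): Entrant can switch to Passive (3.4 → 4.7). Not NE.
(Moderate, Passive, Passive): Incumbent gets 2.9, best alternative 1.1; Entrant gets 4.5, best alternative 1.9; Second Entrant gets 5.7, best alternative 1. No profitable deviation — NE.
(Moderate, Passive, Accommodate): Incumbent can switch to Aggressive (0.8 → 1.6). Not NE.
(Moderate, Accommodate, Passive): Incumbent can switch to Aggressive (0.8 → 3.1). Not NE.
(Moderate, Accommodate, Accommodate): Incumbent can switch to Aggressive (0.6 → 5.1). Not NE.

Pure-strategy Nash equilibria: (Aggressive, Passive, Accommodate); (Aggressive, Accommodate, Passive); (Moderate, Passive, Passive)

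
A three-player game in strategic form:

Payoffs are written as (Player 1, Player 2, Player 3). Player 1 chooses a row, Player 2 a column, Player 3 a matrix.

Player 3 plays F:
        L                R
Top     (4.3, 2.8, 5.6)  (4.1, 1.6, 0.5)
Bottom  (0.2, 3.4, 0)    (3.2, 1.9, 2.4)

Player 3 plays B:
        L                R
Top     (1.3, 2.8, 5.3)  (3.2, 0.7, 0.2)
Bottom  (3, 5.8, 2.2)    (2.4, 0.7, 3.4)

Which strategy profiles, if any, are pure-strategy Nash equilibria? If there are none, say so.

Player 1 against (L, F): payoffs 4.3, 0.2 → best response Top.
Player 1 against (L, B): payoffs 1.3, 3 → best response Bottom.
Player 1 against (R, F): payoffs 4.1, 3.2 → best response Top.
Player 1 against (R, B): payoffs 3.2, 2.4 → best response Top.
Player 2 against (Top, F): payoffs 2.8, 1.6 → best response L.
Player 2 against (Top, B): payoffs 2.8, 0.7 → best response L.
Player 2 against (Bottom, F): payoffs 3.4, 1.9 → best response L.
Player 2 against (Bottom, B): payoffs 5.8, 0.7 → best response L.
Player 3 against (Top, L): payoffs 5.6, 5.3 → best response F.
Player 3 against (Top, R): payoffs 0.5, 0.2 → best response F.
Player 3 against (Bottom, L): payoffs 0, 2.2 → best response B.
Player 3 against (Bottom, R): payoffs 2.4, 3.4 → best response B.
Mutual best responses: (Top, L, F); (Bottom, L, B).

The pure Nash equilibria are (Top, L, F), (Bottom, L, B).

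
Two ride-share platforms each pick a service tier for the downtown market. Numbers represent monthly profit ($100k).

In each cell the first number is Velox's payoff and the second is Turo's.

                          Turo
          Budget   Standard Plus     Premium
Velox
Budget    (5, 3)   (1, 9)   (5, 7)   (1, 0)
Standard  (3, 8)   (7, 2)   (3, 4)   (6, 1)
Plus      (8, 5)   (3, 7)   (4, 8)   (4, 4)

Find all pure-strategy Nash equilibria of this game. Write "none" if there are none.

none

Velox against Budget: payoffs 5, 3, 8 → best response Plus.
Velox against Standard: payoffs 1, 7, 3 → best response Standard.
Velox against Plus: payoffs 5, 3, 4 → best response Budget.
Velox against Premium: payoffs 1, 6, 4 → best response Standard.
Turo against Budget: payoffs 3, 9, 7, 0 → best response Standard.
Turo against Standard: payoffs 8, 2, 4, 1 → best response Budget.
Turo against Plus: payoffs 5, 7, 8, 4 → best response Plus.
No profile is a mutual best response for all players.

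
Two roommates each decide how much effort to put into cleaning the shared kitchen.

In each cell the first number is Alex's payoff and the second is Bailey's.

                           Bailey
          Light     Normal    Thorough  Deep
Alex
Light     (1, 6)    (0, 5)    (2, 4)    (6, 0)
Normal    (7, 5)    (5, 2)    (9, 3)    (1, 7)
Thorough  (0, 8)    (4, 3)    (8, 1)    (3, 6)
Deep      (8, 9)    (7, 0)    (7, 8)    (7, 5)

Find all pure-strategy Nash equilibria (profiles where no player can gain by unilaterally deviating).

Pure NE: (Deep, Light)

Alex against Light: payoffs 1, 7, 0, 8 → best response Deep.
Alex against Normal: payoffs 0, 5, 4, 7 → best response Deep.
Alex against Thorough: payoffs 2, 9, 8, 7 → best response Normal.
Alex against Deep: payoffs 6, 1, 3, 7 → best response Deep.
Bailey against Light: payoffs 6, 5, 4, 0 → best response Light.
Bailey against Normal: payoffs 5, 2, 3, 7 → best response Deep.
Bailey against Thorough: payoffs 8, 3, 1, 6 → best response Light.
Bailey against Deep: payoffs 9, 0, 8, 5 → best response Light.
Mutual best responses: (Deep, Light).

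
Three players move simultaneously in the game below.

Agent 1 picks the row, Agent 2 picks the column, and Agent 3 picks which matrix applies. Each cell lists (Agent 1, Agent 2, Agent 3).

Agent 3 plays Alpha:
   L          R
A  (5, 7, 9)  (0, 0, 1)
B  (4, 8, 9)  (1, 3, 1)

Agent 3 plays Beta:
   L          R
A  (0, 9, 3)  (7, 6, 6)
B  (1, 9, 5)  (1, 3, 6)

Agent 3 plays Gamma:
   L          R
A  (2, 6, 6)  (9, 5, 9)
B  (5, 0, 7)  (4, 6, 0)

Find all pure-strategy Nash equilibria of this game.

Pure NE: (A, L, Alpha)

Mark each player's best response to every combination of opponents' strategies; a profile where every player is best-responding is a pure Nash equilibrium.
Agent 1 against (L, Alpha): payoffs 5, 4 → best response A.
Agent 1 against (L, Beta): payoffs 0, 1 → best response B.
Agent 1 against (L, Gamma): payoffs 2, 5 → best response B.
Agent 1 against (R, Alpha): payoffs 0, 1 → best response B.
Agent 1 against (R, Beta): payoffs 7, 1 → best response A.
Agent 1 against (R, Gamma): payoffs 9, 4 → best response A.
Agent 2 against (A, Alpha): payoffs 7, 0 → best response L.
Agent 2 against (A, Beta): payoffs 9, 6 → best response L.
Agent 2 against (A, Gamma): payoffs 6, 5 → best response L.
Agent 2 against (B, Alpha): payoffs 8, 3 → best response L.
Agent 2 against (B, Beta): payoffs 9, 3 → best response L.
Agent 2 against (B, Gamma): payoffs 0, 6 → best response R.
Agent 3 against (A, L): payoffs 9, 3, 6 → best response Alpha.
Agent 3 against (A, R): payoffs 1, 6, 9 → best response Gamma.
Agent 3 against (B, L): payoffs 9, 5, 7 → best response Alpha.
Agent 3 against (B, R): payoffs 1, 6, 0 → best response Beta.
Mutual best responses: (A, L, Alpha).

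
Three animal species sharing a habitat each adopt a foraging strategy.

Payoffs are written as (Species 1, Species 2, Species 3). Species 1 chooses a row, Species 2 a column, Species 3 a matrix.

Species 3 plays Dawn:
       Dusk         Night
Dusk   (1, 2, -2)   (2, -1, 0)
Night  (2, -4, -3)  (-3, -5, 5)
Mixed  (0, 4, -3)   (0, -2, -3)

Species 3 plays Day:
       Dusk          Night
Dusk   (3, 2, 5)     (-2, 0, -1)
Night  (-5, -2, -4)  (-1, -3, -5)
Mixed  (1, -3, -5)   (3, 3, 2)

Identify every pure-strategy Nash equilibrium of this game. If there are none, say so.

(Dusk, Dusk, Day); (Night, Dusk, Dawn); (Mixed, Night, Day)

Check each profile: it is a Nash equilibrium iff no player can strictly gain by switching unilaterally.
(Dusk, Dusk, Dawn): Species 1 can switch to Night (1 → 2). Not NE.
(Dusk, Dusk, Day): Species 1 gets 3, best alternative 1; Species 2 gets 2, best alternative 0; Species 3 gets 5, best alternative -2. No profitable deviation — NE.
(Dusk, Night, Dawn): Species 2 can switch to Dusk (-1 → 2). Not NE.
(Dusk, Night, Day): Species 1 can switch to Night (-2 → -1). Not NE.
(Night, Dusk, Dawn): Species 1 gets 2, best alternative 1; Species 2 gets -4, best alternative -5; Species 3 gets -3, best alternative -4. No profitable deviation — NE.
(Night, Dusk, Day): Species 1 can switch to Dusk (-5 → 3). Not NE.
(Night, Night, Dawn): Species 1 can switch to Dusk (-3 → 2). Not NE.
(Night, Night, Day): Species 1 can switch to Mixed (-1 → 3). Not NE.
(Mixed, Dusk, Dawn): Species 1 can switch to Dusk (0 → 1). Not NE.
(Mixed, Dusk, Day): Species 1 can switch to Dusk (1 → 3). Not NE.
(Mixed, Night, Dawn): Species 1 can switch to Dusk (0 → 2). Not NE.
(Mixed, Night, Day): Species 1 gets 3, best alternative -1; Species 2 gets 3, best alternative -3; Species 3 gets 2, best alternative -3. No profitable deviation — NE.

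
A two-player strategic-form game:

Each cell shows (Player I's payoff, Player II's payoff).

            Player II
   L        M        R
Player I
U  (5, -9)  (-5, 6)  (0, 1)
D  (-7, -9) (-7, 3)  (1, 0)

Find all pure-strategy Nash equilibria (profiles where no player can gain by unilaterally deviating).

For each player, find the best response to each opponent profile; mutual best responses are the pure NE.
Player I against L: payoffs 5, -7 → best response U.
Player I against M: payoffs -5, -7 → best response U.
Player I against R: payoffs 0, 1 → best response D.
Player II against U: payoffs -9, 6, 1 → best response M.
Player II against D: payoffs -9, 3, 0 → best response M.
Mutual best responses: (U, M).

Pure NE: (U, M)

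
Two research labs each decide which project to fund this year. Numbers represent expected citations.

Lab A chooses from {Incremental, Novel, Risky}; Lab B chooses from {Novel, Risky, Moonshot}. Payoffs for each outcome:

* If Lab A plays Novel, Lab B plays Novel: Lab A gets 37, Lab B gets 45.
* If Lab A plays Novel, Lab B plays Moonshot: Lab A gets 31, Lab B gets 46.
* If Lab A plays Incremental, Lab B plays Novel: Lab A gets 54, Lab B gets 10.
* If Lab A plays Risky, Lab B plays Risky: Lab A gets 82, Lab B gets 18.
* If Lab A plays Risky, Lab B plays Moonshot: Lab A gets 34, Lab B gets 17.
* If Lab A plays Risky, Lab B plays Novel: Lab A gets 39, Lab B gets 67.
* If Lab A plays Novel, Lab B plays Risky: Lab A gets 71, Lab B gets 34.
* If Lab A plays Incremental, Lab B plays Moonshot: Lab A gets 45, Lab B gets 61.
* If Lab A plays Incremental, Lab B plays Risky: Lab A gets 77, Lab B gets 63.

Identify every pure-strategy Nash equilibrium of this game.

(Incremental, Novel): Lab B can switch to Risky (10 → 63). Not NE.
(Incremental, Risky): Lab A can switch to Risky (77 → 82). Not NE.
(Incremental, Moonshot): Lab B can switch to Risky (61 → 63). Not NE.
(Novel, Novel): Lab A can switch to Incremental (37 → 54). Not NE.
(Novel, Risky): Lab A can switch to Incremental (71 → 77). Not NE.
(Novel, Moonshot): Lab A can switch to Incremental (31 → 45). Not NE.
(Risky, Novel): Lab A can switch to Incremental (39 → 54). Not NE.
(Risky, Risky): Lab B can switch to Novel (18 → 67). Not NE.
(Risky, Moonshot): Lab A can switch to Incremental (34 → 45). Not NE.

There is no pure-strategy Nash equilibrium.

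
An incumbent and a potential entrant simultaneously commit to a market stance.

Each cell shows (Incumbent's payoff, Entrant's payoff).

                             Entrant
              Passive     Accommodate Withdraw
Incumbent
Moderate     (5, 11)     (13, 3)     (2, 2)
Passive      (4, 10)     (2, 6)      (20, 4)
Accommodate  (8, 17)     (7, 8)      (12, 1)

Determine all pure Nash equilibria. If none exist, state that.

Pure NE: (Accommodate, Passive)

For each strategy profile, look for a profitable unilateral deviation.
(Moderate, Passive): Incumbent can switch to Accommodate (5 → 8). Not NE.
(Moderate, Accommodate): Entrant can switch to Passive (3 → 11). Not NE.
(Moderate, Withdraw): Incumbent can switch to Passive (2 → 20). Not NE.
(Passive, Passive): Incumbent can switch to Moderate (4 → 5). Not NE.
(Passive, Accommodate): Incumbent can switch to Moderate (2 → 13). Not NE.
(Passive, Withdraw): Entrant can switch to Passive (4 → 10). Not NE.
(Accommodate, Passive): Incumbent gets 8, best alternative 5; Entrant gets 17, best alternative 8. No profitable deviation — NE.
(Accommodate, Accommodate): Incumbent can switch to Moderate (7 → 13). Not NE.
(Accommodate, Withdraw): Incumbent can switch to Passive (12 → 20). Not NE.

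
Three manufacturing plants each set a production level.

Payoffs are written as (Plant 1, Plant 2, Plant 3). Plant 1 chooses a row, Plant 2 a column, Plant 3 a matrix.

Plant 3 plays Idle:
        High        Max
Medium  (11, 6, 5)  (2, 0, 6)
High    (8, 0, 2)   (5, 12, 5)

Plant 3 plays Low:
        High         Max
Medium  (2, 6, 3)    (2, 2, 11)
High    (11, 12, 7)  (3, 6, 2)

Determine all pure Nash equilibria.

(Medium, High, Idle) and (High, High, Low) and (High, Max, Idle)

For each player, find the best response to each opponent profile; mutual best responses are the pure NE.
Plant 1 against (High, Idle): payoffs 11, 8 → best response Medium.
Plant 1 against (High, Low): payoffs 2, 11 → best response High.
Plant 1 against (Max, Idle): payoffs 2, 5 → best response High.
Plant 1 against (Max, Low): payoffs 2, 3 → best response High.
Plant 2 against (Medium, Idle): payoffs 6, 0 → best response High.
Plant 2 against (Medium, Low): payoffs 6, 2 → best response High.
Plant 2 against (High, Idle): payoffs 0, 12 → best response Max.
Plant 2 against (High, Low): payoffs 12, 6 → best response High.
Plant 3 against (Medium, High): payoffs 5, 3 → best response Idle.
Plant 3 against (Medium, Max): payoffs 6, 11 → best response Low.
Plant 3 against (High, High): payoffs 2, 7 → best response Low.
Plant 3 against (High, Max): payoffs 5, 2 → best response Idle.
Mutual best responses: (Medium, High, Idle); (High, High, Low); (High, Max, Idle).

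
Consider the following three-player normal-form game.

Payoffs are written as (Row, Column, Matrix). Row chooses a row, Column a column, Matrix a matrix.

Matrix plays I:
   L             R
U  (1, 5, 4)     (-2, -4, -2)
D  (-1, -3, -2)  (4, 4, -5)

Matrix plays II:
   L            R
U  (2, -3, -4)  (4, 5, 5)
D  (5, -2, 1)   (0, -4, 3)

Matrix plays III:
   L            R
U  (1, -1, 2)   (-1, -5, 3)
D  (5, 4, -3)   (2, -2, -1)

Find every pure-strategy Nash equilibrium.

(U, L, I): Row gets 1, best alternative -1; Column gets 5, best alternative -4; Matrix gets 4, best alternative 2. No profitable deviation — NE.
(U, L, II): Row can switch to D (2 → 5). Not NE.
(U, L, III): Row can switch to D (1 → 5). Not NE.
(U, R, I): Row can switch to D (-2 → 4). Not NE.
(U, R, II): Row gets 4, best alternative 0; Column gets 5, best alternative -3; Matrix gets 5, best alternative 3. No profitable deviation — NE.
(U, R, III): Row can switch to D (-1 → 2). Not NE.
(D, L, I): Row can switch to U (-1 → 1). Not NE.
(D, L, II): Row gets 5, best alternative 2; Column gets -2, best alternative -4; Matrix gets 1, best alternative -2. No profitable deviation — NE.
(D, L, III): Matrix can switch to I (-3 → -2). Not NE.
(D, R, I): Matrix can switch to II (-5 → 3). Not NE.
(D, R, II): Row can switch to U (0 → 4). Not NE.
(D, R, III): Column can switch to L (-2 → 4). Not NE.

Pure-strategy Nash equilibria: (U, L, I), (U, R, II), (D, L, II)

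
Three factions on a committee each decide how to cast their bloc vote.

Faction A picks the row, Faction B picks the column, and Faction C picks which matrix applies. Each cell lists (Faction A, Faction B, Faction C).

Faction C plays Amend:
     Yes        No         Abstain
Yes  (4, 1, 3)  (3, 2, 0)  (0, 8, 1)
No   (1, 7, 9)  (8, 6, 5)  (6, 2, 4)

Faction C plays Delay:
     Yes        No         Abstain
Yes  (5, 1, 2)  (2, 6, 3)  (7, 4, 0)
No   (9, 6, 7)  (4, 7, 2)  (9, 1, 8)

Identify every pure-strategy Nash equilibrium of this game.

This game has no pure Nash equilibrium.

(Yes, Yes, Amend): Faction B can switch to No (1 → 2). Not NE.
(Yes, Yes, Delay): Faction A can switch to No (5 → 9). Not NE.
(Yes, No, Amend): Faction A can switch to No (3 → 8). Not NE.
(Yes, No, Delay): Faction A can switch to No (2 → 4). Not NE.
(Yes, Abstain, Amend): Faction A can switch to No (0 → 6). Not NE.
(Yes, Abstain, Delay): Faction A can switch to No (7 → 9). Not NE.
(The remaining 6 profiles each have a profitable deviation by the same check.)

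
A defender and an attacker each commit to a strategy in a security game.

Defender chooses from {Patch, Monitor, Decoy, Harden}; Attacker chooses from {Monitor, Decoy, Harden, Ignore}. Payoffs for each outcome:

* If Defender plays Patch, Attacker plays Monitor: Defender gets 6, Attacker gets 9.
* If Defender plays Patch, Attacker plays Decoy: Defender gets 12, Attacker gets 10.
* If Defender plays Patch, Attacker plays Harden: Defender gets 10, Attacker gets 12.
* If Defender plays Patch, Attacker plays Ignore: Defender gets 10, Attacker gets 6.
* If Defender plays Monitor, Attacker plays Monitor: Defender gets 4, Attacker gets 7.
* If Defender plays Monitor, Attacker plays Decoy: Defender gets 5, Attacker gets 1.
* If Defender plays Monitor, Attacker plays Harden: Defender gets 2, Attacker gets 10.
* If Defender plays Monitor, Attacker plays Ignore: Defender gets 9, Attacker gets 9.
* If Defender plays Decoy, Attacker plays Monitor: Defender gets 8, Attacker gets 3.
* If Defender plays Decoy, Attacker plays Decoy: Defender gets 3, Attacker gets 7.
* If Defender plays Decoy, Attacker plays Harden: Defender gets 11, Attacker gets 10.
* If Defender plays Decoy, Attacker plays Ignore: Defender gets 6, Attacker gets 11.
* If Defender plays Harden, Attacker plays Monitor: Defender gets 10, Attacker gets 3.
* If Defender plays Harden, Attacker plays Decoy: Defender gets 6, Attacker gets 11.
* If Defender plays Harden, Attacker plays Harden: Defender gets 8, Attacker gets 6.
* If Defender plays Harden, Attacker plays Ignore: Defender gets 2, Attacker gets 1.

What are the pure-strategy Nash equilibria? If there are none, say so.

There is no pure-strategy Nash equilibrium.

(Patch, Monitor): Defender can switch to Decoy (6 → 8). Not NE.
(Patch, Decoy): Attacker can switch to Harden (10 → 12). Not NE.
(Patch, Harden): Defender can switch to Decoy (10 → 11). Not NE.
(Patch, Ignore): Attacker can switch to Monitor (6 → 9). Not NE.
(Monitor, Monitor): Defender can switch to Patch (4 → 6). Not NE.
(Monitor, Decoy): Defender can switch to Patch (5 → 12). Not NE.
(Monitor, Harden): Defender can switch to Patch (2 → 10). Not NE.
(Monitor, Ignore): Defender can switch to Patch (9 → 10). Not NE.
(The remaining 8 profiles each have a profitable deviation by the same check.)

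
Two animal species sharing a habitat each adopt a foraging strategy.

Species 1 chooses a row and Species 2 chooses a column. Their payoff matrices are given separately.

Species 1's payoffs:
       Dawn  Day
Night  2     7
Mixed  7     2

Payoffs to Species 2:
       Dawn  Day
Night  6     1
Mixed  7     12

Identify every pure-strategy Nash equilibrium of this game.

(Night, Dawn): Species 1 can switch to Mixed (2 → 7). Not NE.
(Night, Day): Species 2 can switch to Dawn (1 → 6). Not NE.
(Mixed, Dawn): Species 2 can switch to Day (7 → 12). Not NE.
(Mixed, Day): Species 1 can switch to Night (2 → 7). Not NE.

No pure-strategy Nash equilibrium.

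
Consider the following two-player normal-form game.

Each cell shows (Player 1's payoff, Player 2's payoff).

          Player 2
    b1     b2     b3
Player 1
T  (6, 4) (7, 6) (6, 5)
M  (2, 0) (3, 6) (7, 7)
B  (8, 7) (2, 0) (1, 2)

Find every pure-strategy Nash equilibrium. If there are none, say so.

The pure Nash equilibria are (T, b2), (M, b3), (B, b1).

(T, b1): Player 1 can switch to B (6 → 8). Not NE.
(T, b2): Player 1 gets 7, best alternative 3; Player 2 gets 6, best alternative 5. No profitable deviation — NE.
(T, b3): Player 1 can switch to M (6 → 7). Not NE.
(M, b1): Player 1 can switch to T (2 → 6). Not NE.
(M, b2): Player 1 can switch to T (3 → 7). Not NE.
(M, b3): Player 1 gets 7, best alternative 6; Player 2 gets 7, best alternative 6. No profitable deviation — NE.
(B, b1): Player 1 gets 8, best alternative 6; Player 2 gets 7, best alternative 2. No profitable deviation — NE.
(B, b2): Player 1 can switch to T (2 → 7). Not NE.
(B, b3): Player 1 can switch to T (1 → 6). Not NE.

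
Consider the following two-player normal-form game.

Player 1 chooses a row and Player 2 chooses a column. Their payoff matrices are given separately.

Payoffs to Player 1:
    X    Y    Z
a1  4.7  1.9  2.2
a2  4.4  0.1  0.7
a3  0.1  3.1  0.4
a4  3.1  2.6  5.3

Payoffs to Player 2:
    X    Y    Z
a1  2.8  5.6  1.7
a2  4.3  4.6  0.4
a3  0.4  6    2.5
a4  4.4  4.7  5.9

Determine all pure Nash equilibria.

Pure-strategy Nash equilibria: (a3, Y); (a4, Z)

Player 1 against X: payoffs 4.7, 4.4, 0.1, 3.1 → best response a1.
Player 1 against Y: payoffs 1.9, 0.1, 3.1, 2.6 → best response a3.
Player 1 against Z: payoffs 2.2, 0.7, 0.4, 5.3 → best response a4.
Player 2 against a1: payoffs 2.8, 5.6, 1.7 → best response Y.
Player 2 against a2: payoffs 4.3, 4.6, 0.4 → best response Y.
Player 2 against a3: payoffs 0.4, 6, 2.5 → best response Y.
Player 2 against a4: payoffs 4.4, 4.7, 5.9 → best response Z.
Mutual best responses: (a3, Y); (a4, Z).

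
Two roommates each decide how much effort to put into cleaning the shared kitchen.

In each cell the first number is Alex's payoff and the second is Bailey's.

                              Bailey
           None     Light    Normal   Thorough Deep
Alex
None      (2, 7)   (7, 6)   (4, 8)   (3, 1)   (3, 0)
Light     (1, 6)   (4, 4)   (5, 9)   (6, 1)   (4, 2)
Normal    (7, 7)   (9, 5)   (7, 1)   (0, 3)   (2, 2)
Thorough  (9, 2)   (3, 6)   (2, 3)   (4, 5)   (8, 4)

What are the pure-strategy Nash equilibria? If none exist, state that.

For each player, find the best response to each opponent profile; mutual best responses are the pure NE.
Alex against None: payoffs 2, 1, 7, 9 → best response Thorough.
Alex against Light: payoffs 7, 4, 9, 3 → best response Normal.
Alex against Normal: payoffs 4, 5, 7, 2 → best response Normal.
Alex against Thorough: payoffs 3, 6, 0, 4 → best response Light.
Alex against Deep: payoffs 3, 4, 2, 8 → best response Thorough.
Bailey against None: payoffs 7, 6, 8, 1, 0 → best response Normal.
Bailey against Light: payoffs 6, 4, 9, 1, 2 → best response Normal.
Bailey against Normal: payoffs 7, 5, 1, 3, 2 → best response None.
Bailey against Thorough: payoffs 2, 6, 3, 5, 4 → best response Light.
No profile is a mutual best response for all players.

There is no pure-strategy Nash equilibrium.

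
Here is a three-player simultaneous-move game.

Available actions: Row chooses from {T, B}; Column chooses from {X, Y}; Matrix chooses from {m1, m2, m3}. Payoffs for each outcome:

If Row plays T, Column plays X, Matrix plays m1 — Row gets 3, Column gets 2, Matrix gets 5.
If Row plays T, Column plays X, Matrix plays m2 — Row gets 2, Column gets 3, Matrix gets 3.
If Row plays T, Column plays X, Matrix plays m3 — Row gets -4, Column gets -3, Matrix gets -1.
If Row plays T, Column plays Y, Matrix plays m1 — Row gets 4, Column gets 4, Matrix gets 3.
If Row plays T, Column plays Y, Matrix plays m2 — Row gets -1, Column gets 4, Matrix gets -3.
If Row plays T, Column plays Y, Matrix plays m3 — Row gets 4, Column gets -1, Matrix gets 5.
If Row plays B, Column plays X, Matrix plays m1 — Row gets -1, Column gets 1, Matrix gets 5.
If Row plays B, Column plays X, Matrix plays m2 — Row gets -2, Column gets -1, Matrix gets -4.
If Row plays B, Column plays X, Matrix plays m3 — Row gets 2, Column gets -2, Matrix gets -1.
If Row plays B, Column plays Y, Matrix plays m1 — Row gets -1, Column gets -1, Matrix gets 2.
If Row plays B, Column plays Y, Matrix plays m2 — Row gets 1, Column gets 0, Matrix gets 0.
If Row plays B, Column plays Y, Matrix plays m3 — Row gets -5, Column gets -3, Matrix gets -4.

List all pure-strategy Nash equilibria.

Row against (X, m1): payoffs 3, -1 → best response T.
Row against (X, m2): payoffs 2, -2 → best response T.
Row against (X, m3): payoffs -4, 2 → best response B.
Row against (Y, m1): payoffs 4, -1 → best response T.
Row against (Y, m2): payoffs -1, 1 → best response B.
Row against (Y, m3): payoffs 4, -5 → best response T.
Column against (T, m1): payoffs 2, 4 → best response Y.
Column against (T, m2): payoffs 3, 4 → best response Y.
Column against (T, m3): payoffs -3, -1 → best response Y.
Column against (B, m1): payoffs 1, -1 → best response X.
Column against (B, m2): payoffs -1, 0 → best response Y.
Column against (B, m3): payoffs -2, -3 → best response X.
Matrix against (T, X): payoffs 5, 3, -1 → best response m1.
Matrix against (T, Y): payoffs 3, -3, 5 → best response m3.
Matrix against (B, X): payoffs 5, -4, -1 → best response m1.
Matrix against (B, Y): payoffs 2, 0, -4 → best response m1.
Mutual best responses: (T, Y, m3).

Pure NE: (T, Y, m3)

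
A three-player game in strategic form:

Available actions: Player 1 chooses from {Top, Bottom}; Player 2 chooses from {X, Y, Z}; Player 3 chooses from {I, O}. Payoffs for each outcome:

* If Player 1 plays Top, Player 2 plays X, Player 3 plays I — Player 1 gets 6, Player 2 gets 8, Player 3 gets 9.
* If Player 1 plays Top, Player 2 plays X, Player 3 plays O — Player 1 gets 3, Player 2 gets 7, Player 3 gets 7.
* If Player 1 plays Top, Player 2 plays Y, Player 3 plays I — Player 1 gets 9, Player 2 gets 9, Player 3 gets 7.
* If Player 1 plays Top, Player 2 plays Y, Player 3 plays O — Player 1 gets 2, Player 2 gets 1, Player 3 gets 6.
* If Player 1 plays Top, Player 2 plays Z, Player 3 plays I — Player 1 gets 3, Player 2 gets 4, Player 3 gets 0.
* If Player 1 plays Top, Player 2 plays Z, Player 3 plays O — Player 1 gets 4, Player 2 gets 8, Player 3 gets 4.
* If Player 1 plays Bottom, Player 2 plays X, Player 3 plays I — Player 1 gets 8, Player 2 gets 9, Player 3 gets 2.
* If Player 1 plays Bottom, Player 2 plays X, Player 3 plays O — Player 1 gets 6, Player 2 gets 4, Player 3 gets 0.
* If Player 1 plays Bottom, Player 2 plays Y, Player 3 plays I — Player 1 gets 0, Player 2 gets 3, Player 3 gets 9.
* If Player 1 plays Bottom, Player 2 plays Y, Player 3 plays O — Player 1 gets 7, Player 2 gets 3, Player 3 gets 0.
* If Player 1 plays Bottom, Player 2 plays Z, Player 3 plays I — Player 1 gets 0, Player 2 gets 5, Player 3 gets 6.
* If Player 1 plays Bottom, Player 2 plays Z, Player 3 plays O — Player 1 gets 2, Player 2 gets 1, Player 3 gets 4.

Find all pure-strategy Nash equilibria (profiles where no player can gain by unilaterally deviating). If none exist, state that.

Pure-strategy Nash equilibria: (Top, Y, I) and (Top, Z, O) and (Bottom, X, I)

Player 1 against (X, I): payoffs 6, 8 → best response Bottom.
Player 1 against (X, O): payoffs 3, 6 → best response Bottom.
Player 1 against (Y, I): payoffs 9, 0 → best response Top.
Player 1 against (Y, O): payoffs 2, 7 → best response Bottom.
Player 1 against (Z, I): payoffs 3, 0 → best response Top.
Player 1 against (Z, O): payoffs 4, 2 → best response Top.
Player 2 against (Top, I): payoffs 8, 9, 4 → best response Y.
Player 2 against (Top, O): payoffs 7, 1, 8 → best response Z.
Player 2 against (Bottom, I): payoffs 9, 3, 5 → best response X.
Player 2 against (Bottom, O): payoffs 4, 3, 1 → best response X.
Player 3 against (Top, X): payoffs 9, 7 → best response I.
Player 3 against (Top, Y): payoffs 7, 6 → best response I.
Player 3 against (Top, Z): payoffs 0, 4 → best response O.
Player 3 against (Bottom, X): payoffs 2, 0 → best response I.
Player 3 against (Bottom, Y): payoffs 9, 0 → best response I.
Player 3 against (Bottom, Z): payoffs 6, 4 → best response I.
Mutual best responses: (Top, Y, I); (Top, Z, O); (Bottom, X, I).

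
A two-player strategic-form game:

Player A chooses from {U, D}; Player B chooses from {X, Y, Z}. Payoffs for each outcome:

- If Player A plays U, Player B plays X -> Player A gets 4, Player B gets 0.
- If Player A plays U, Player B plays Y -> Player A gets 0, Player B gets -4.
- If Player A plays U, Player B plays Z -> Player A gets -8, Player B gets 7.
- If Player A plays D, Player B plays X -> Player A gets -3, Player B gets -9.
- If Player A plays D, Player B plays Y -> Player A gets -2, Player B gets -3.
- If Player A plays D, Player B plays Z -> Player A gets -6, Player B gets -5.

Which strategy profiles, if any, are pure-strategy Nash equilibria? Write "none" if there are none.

none

Player A against X: payoffs 4, -3 → best response U.
Player A against Y: payoffs 0, -2 → best response U.
Player A against Z: payoffs -8, -6 → best response D.
Player B against U: payoffs 0, -4, 7 → best response Z.
Player B against D: payoffs -9, -3, -5 → best response Y.
No profile is a mutual best response for all players.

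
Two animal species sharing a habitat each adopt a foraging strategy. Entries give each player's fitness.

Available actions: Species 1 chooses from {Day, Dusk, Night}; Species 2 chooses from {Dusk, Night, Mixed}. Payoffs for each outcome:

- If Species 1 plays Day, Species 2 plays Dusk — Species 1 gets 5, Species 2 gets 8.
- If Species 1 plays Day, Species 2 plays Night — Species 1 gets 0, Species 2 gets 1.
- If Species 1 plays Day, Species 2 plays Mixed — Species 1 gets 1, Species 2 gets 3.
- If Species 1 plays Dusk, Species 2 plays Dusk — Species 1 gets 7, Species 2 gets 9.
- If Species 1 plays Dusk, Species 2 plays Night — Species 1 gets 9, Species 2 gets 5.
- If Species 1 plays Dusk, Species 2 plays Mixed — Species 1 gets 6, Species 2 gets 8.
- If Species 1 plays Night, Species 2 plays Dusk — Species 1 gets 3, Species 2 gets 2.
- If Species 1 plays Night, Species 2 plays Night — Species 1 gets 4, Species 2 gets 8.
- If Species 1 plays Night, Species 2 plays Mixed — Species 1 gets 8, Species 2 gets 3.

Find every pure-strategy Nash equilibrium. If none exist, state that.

Pure NE: (Dusk, Dusk)

Species 1 against Dusk: payoffs 5, 7, 3 → best response Dusk.
Species 1 against Night: payoffs 0, 9, 4 → best response Dusk.
Species 1 against Mixed: payoffs 1, 6, 8 → best response Night.
Species 2 against Day: payoffs 8, 1, 3 → best response Dusk.
Species 2 against Dusk: payoffs 9, 5, 8 → best response Dusk.
Species 2 against Night: payoffs 2, 8, 3 → best response Night.
Mutual best responses: (Dusk, Dusk).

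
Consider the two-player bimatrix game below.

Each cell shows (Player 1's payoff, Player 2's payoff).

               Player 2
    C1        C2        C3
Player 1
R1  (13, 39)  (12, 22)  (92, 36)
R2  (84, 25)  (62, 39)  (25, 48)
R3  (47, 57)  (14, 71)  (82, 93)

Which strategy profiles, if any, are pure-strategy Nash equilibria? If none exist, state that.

none

Player 1 against C1: payoffs 13, 84, 47 → best response R2.
Player 1 against C2: payoffs 12, 62, 14 → best response R2.
Player 1 against C3: payoffs 92, 25, 82 → best response R1.
Player 2 against R1: payoffs 39, 22, 36 → best response C1.
Player 2 against R2: payoffs 25, 39, 48 → best response C3.
Player 2 against R3: payoffs 57, 71, 93 → best response C3.
No profile is a mutual best response for all players.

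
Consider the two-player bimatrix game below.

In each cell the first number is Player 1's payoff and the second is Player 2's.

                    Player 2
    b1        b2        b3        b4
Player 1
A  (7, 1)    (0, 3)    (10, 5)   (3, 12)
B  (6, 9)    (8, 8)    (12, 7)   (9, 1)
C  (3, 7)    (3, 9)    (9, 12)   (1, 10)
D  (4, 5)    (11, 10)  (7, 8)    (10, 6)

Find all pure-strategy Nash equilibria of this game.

(A, b1): Player 2 can switch to b2 (1 → 3). Not NE.
(A, b2): Player 1 can switch to B (0 → 8). Not NE.
(A, b3): Player 1 can switch to B (10 → 12). Not NE.
(A, b4): Player 1 can switch to B (3 → 9). Not NE.
(B, b1): Player 1 can switch to A (6 → 7). Not NE.
(B, b2): Player 1 can switch to D (8 → 11). Not NE.
(B, b3): Player 2 can switch to b1 (7 → 9). Not NE.
(B, b4): Player 1 can switch to D (9 → 10). Not NE.
(D, b2): Player 1 gets 11, best alternative 8; Player 2 gets 10, best alternative 8. No profitable deviation — NE.
(The remaining 7 profiles each have a profitable deviation by the same check.)

(D, b2)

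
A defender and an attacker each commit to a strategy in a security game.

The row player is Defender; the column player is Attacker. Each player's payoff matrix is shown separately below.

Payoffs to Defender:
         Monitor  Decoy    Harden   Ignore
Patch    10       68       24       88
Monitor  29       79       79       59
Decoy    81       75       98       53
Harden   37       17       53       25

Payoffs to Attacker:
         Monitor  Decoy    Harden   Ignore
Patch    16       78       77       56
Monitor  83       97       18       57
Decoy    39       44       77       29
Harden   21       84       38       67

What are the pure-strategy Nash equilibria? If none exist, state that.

For each strategy profile, look for a profitable unilateral deviation.
(Patch, Monitor): Defender can switch to Monitor (10 → 29). Not NE.
(Patch, Decoy): Defender can switch to Monitor (68 → 79). Not NE.
(Patch, Harden): Defender can switch to Monitor (24 → 79). Not NE.
(Patch, Ignore): Attacker can switch to Decoy (56 → 78). Not NE.
(Monitor, Monitor): Defender can switch to Decoy (29 → 81). Not NE.
(Monitor, Decoy): Defender gets 79, best alternative 75; Attacker gets 97, best alternative 83. No profitable deviation — NE.
(Monitor, Harden): Defender can switch to Decoy (79 → 98). Not NE.
(Monitor, Ignore): Defender can switch to Patch (59 → 88). Not NE.
(Decoy, Monitor): Attacker can switch to Decoy (39 → 44). Not NE.
(Decoy, Decoy): Defender can switch to Monitor (75 → 79). Not NE.
(Decoy, Harden): Defender gets 98, best alternative 79; Attacker gets 77, best alternative 44. No profitable deviation — NE.
(Decoy, Ignore): Defender can switch to Patch (53 → 88). Not NE.
(Harden, Monitor): Defender can switch to Decoy (37 → 81). Not NE.
(Harden, Decoy): Defender can switch to Patch (17 → 68). Not NE.
(The remaining 2 profiles each have a profitable deviation by the same check.)

(Monitor, Decoy) and (Decoy, Harden)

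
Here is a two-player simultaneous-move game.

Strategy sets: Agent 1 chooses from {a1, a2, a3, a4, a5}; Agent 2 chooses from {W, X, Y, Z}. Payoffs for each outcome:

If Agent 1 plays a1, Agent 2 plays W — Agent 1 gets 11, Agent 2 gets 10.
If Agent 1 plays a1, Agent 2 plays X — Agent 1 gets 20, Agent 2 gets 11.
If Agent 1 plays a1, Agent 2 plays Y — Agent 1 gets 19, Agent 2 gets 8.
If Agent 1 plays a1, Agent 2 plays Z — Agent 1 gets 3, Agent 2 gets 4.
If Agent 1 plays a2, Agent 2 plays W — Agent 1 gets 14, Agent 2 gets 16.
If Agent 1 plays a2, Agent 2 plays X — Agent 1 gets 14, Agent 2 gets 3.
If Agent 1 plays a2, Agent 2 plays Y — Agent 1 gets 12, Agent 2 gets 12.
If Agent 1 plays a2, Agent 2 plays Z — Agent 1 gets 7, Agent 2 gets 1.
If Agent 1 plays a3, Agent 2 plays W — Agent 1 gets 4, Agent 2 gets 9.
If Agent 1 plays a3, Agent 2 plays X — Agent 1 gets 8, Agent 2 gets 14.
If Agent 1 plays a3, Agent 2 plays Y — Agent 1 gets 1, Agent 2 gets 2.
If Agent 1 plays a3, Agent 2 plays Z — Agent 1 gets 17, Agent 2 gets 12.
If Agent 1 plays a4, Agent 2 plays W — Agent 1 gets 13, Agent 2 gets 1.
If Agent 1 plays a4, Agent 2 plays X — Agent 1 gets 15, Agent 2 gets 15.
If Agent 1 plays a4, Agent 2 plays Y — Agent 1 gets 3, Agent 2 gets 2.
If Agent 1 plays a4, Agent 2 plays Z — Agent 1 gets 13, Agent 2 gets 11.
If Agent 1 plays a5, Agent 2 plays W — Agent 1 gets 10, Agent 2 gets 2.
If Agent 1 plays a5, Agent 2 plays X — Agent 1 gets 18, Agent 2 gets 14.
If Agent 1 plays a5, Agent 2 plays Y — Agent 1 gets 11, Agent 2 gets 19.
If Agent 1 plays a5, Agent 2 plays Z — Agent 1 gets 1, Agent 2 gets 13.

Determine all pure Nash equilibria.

(a1, W): Agent 1 can switch to a2 (11 → 14). Not NE.
(a1, X): Agent 1 gets 20, best alternative 18; Agent 2 gets 11, best alternative 10. No profitable deviation — NE.
(a1, Y): Agent 2 can switch to W (8 → 10). Not NE.
(a1, Z): Agent 1 can switch to a2 (3 → 7). Not NE.
(a2, W): Agent 1 gets 14, best alternative 13; Agent 2 gets 16, best alternative 12. No profitable deviation — NE.
(a2, X): Agent 1 can switch to a1 (14 → 20). Not NE.
(a2, Y): Agent 1 can switch to a1 (12 → 19). Not NE.
(a2, Z): Agent 1 can switch to a3 (7 → 17). Not NE.
(a3, W): Agent 1 can switch to a1 (4 → 11). Not NE.
(a3, X): Agent 1 can switch to a1 (8 → 20). Not NE.
(The remaining 10 profiles each have a profitable deviation by the same check.)

(a1, X) and (a2, W)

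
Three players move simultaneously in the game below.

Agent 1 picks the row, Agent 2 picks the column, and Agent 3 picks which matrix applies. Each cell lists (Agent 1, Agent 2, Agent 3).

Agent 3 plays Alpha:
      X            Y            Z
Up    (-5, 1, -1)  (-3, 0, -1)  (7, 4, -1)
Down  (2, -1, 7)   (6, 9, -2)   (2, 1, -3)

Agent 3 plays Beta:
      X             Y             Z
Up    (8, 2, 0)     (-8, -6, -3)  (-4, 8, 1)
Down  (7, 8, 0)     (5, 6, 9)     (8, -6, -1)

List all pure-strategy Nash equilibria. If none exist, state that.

This game has no pure Nash equilibrium.

Agent 1 against (X, Alpha): payoffs -5, 2 → best response Down.
Agent 1 against (X, Beta): payoffs 8, 7 → best response Up.
Agent 1 against (Y, Alpha): payoffs -3, 6 → best response Down.
Agent 1 against (Y, Beta): payoffs -8, 5 → best response Down.
Agent 1 against (Z, Alpha): payoffs 7, 2 → best response Up.
Agent 1 against (Z, Beta): payoffs -4, 8 → best response Down.
Agent 2 against (Up, Alpha): payoffs 1, 0, 4 → best response Z.
Agent 2 against (Up, Beta): payoffs 2, -6, 8 → best response Z.
Agent 2 against (Down, Alpha): payoffs -1, 9, 1 → best response Y.
Agent 2 against (Down, Beta): payoffs 8, 6, -6 → best response X.
Agent 3 against (Up, X): payoffs -1, 0 → best response Beta.
Agent 3 against (Up, Y): payoffs -1, -3 → best response Alpha.
Agent 3 against (Up, Z): payoffs -1, 1 → best response Beta.
Agent 3 against (Down, X): payoffs 7, 0 → best response Alpha.
Agent 3 against (Down, Y): payoffs -2, 9 → best response Beta.
Agent 3 against (Down, Z): payoffs -3, -1 → best response Beta.
No profile is a mutual best response for all players.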